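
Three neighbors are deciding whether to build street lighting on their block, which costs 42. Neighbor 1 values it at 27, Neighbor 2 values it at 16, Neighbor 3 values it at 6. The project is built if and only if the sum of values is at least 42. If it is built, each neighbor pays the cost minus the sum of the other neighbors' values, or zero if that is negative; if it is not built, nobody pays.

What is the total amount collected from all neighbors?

29

Total value 49 ≥ cost 42, so it is built.
Neighbor 1: others sum to 22; max(0, 42 - 22) = 20.
Neighbor 2: others sum to 33; max(0, 42 - 33) = 9.
Neighbor 3: others sum to 43; max(0, 42 - 43) = 0.
Total collected = 20 + 9 + 0 = 29.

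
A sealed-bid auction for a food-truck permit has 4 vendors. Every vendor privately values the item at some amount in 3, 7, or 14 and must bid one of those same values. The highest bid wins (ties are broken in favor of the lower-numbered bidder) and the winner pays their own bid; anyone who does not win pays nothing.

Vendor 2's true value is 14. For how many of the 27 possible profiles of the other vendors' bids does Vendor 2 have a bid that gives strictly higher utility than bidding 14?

Others bid (3, 3, 3): truth gives 0; bid 7 gives 7 > 0. Violating.
Others bid (3, 3, 7): truth gives 0; bid 7 gives 7 > 0. Violating.
Others bid (3, 7, 3): truth gives 0; bid 7 gives 7 > 0. Violating.
Others bid (3, 7, 7): truth gives 0; bid 7 gives 7 > 0. Violating.
Others bid (3, 3, 14): truth gives 0; no alternative beats it.
Others bid (3, 7, 14): truth gives 0; no alternative beats it.
(Checking all 27 profiles: 4 have a profitable deviation, 23 do not.)

4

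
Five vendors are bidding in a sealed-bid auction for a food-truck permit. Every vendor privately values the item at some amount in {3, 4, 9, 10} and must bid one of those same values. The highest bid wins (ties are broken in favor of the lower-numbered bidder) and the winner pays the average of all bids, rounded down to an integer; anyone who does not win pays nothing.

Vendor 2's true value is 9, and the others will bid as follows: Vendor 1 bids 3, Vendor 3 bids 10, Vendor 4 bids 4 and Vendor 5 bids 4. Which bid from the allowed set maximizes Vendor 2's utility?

Bid 3: loses, pays 0, utility 0.
Bid 4: loses, pays 0, utility 0.
Bid 9: loses, pays 0, utility 0.
Bid 10: wins, pays 6, utility 9 - 6 = 3.
The best choice is 10 with utility 3.

10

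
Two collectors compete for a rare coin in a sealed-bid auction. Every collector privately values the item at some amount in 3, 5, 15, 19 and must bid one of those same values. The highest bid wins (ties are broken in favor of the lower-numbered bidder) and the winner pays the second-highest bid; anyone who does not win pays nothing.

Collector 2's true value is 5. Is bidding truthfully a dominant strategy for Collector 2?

Yes

Check each profile of the others' bids and compare truth against every alternative bid.
Others bid (3): truth gives 2, best alternative gives 2.
Others bid (5): truth gives 0, best alternative gives 0.
Others bid (15): truth gives 0, best alternative gives 0.
Others bid (19): truth gives 0, best alternative gives 0.
In every case the truthful bid is at least as good as any alternative, so it is a dominant strategy.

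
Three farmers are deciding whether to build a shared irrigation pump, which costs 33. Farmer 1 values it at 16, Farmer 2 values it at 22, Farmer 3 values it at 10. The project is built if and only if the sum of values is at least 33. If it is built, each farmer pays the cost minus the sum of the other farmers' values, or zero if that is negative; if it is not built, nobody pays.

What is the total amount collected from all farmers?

8

Total value 48 ≥ cost 33, so it is built.
Farmer 1: others sum to 32; max(0, 33 - 32) = 1.
Farmer 2: others sum to 26; max(0, 33 - 26) = 7.
Farmer 3: others sum to 38; max(0, 33 - 38) = 0.
Total collected = 1 + 7 + 0 = 8.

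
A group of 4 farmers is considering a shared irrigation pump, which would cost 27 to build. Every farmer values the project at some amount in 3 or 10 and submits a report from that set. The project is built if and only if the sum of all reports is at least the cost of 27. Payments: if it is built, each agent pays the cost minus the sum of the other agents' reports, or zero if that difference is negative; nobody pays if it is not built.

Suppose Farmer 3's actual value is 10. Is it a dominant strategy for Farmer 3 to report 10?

Yes

Check each profile of the others' reports and compare truth against every alternative report.
Others report (3, 10, 10): truth gives 6, best alternative gives 0.
Others report (10, 3, 10): truth gives 6, best alternative gives 0.
Others report (10, 10, 3): truth gives 6, best alternative gives 0.
Others report (10, 10, 10): truth gives 10, best alternative gives 10.
Others report (3, 3, 3): truth gives 0, best alternative gives 0.
Others report (3, 3, 10): truth gives 0, best alternative gives 0.
(Remaining 2 profiles checked similarly; truth is weakly best in each.)
In every case the truthful report is at least as good as any alternative, so it is a dominant strategy.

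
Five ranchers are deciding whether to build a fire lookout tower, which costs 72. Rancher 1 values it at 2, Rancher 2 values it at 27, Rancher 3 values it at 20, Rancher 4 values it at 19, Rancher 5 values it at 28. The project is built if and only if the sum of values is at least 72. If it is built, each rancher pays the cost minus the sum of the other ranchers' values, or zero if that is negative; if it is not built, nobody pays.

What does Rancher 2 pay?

3

Total value 96 ≥ cost 72, so the project is built.
The other ranchers' values sum to 69.
Cost minus that sum is 72 - 69 = 3.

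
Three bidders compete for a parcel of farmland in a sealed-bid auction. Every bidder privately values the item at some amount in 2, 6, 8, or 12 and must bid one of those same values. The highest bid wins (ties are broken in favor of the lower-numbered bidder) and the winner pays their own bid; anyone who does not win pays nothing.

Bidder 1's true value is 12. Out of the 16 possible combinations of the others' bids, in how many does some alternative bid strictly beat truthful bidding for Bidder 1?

9

Others bid (2, 2): truth gives 0; bid 2 gives 10 > 0. Violating.
Others bid (2, 6): truth gives 0; bid 6 gives 6 > 0. Violating.
Others bid (2, 8): truth gives 0; bid 8 gives 4 > 0. Violating.
Others bid (6, 2): truth gives 0; bid 6 gives 6 > 0. Violating.
Others bid (2, 12): truth gives 0; no alternative beats it.
Others bid (6, 12): truth gives 0; no alternative beats it.
(Checking all 16 profiles: 9 have a profitable deviation, 7 do not.)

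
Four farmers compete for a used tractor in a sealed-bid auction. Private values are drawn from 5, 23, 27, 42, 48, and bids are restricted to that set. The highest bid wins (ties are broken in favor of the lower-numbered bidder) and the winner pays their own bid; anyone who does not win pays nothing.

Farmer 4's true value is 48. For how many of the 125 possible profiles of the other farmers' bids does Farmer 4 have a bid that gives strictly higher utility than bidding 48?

Others bid (5, 5, 5): truth gives 0; bid 23 gives 25 > 0. Violating.
Others bid (5, 5, 23): truth gives 0; bid 27 gives 21 > 0. Violating.
Others bid (5, 5, 27): truth gives 0; bid 42 gives 6 > 0. Violating.
Others bid (5, 23, 5): truth gives 0; bid 27 gives 21 > 0. Violating.
Others bid (5, 5, 42): truth gives 0; no alternative beats it.
Others bid (5, 5, 48): truth gives 0; no alternative beats it.
(Checking all 125 profiles: 27 have a profitable deviation, 98 do not.)

27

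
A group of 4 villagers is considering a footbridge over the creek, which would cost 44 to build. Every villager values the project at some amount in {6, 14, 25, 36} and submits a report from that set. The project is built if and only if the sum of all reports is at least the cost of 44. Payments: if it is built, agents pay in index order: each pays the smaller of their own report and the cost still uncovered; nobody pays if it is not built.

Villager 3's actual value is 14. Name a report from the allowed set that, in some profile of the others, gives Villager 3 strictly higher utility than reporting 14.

6

Suppose Villager 1 reports 6, Villager 2 reports 6 and Villager 4 reports 36.
Report 14: project built, pays 14, utility 14 - 14 = 0.
Report 6: project built, pays 6, utility 14 - 6 = 8.
So reporting 6 beats truth here (8 > 0).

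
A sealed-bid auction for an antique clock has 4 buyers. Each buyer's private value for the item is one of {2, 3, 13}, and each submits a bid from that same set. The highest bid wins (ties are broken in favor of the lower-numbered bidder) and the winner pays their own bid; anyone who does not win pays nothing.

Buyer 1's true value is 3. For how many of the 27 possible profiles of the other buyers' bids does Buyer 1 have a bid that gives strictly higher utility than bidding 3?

1

Others bid (2, 2, 2): truth gives 0; bid 2 gives 1 > 0. Violating.
Others bid (2, 2, 3): truth gives 0; no alternative beats it.
Others bid (2, 2, 13): truth gives 0; no alternative beats it.
(Checking all 27 profiles: 1 has a profitable deviation, 26 do not.)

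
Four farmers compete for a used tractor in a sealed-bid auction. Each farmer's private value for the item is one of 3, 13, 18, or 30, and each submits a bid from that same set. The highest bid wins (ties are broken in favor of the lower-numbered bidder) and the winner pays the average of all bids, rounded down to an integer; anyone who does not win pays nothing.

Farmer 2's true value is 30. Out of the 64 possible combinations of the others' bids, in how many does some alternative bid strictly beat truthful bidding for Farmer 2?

18

Others bid (3, 3, 3): truth gives 21; bid 13 gives 25 > 21. Violating.
Others bid (3, 3, 13): truth gives 18; bid 13 gives 22 > 18. Violating.
Others bid (3, 3, 18): truth gives 17; bid 18 gives 20 > 17. Violating.
Others bid (3, 13, 3): truth gives 18; bid 13 gives 22 > 18. Violating.
Others bid (3, 3, 30): truth gives 14; no alternative beats it.
Others bid (3, 13, 30): truth gives 11; no alternative beats it.
(Checking all 64 profiles: 18 have a profitable deviation, 46 do not.)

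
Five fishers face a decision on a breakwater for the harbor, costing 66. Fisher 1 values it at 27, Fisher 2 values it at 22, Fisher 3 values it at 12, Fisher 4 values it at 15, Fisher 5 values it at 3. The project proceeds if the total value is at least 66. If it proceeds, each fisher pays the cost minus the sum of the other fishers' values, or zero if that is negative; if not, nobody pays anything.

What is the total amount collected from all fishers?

Total value 79 ≥ cost 66, so it is built.
Fisher 1: others sum to 52; max(0, 66 - 52) = 14.
Fisher 2: others sum to 57; max(0, 66 - 57) = 9.
Fisher 3: others sum to 67; max(0, 66 - 67) = 0.
Fisher 4: others sum to 64; max(0, 66 - 64) = 2.
Fisher 5: others sum to 76; max(0, 66 - 76) = 0.
Total collected = 14 + 9 + 0 + 2 + 0 = 25.

25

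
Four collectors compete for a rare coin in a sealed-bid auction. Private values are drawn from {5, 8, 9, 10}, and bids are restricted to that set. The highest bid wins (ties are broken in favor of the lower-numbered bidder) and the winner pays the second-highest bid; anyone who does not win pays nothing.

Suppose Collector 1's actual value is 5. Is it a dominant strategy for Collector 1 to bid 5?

Yes

Check each profile of the others' bids and compare truth against every alternative bid.
Others bid (5, 5, 8): truth gives 0, best alternative gives -3.
Others bid (5, 8, 5): truth gives 0, best alternative gives -3.
Others bid (5, 8, 8): truth gives 0, best alternative gives -3.
Others bid (8, 5, 5): truth gives 0, best alternative gives -3.
Others bid (8, 5, 8): truth gives 0, best alternative gives -3.
Others bid (8, 8, 5): truth gives 0, best alternative gives -3.
(Remaining 58 profiles checked similarly; truth is weakly best in each.)
In every case the truthful bid is at least as good as any alternative, so it is a dominant strategy.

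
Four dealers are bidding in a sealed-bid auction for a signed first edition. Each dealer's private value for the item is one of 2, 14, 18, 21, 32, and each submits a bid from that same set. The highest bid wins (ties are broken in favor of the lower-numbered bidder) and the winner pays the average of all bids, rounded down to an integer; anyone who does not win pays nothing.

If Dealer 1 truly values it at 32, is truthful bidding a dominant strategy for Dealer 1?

No

Consider the case where Dealer 2 bids 2, Dealer 3 bids 2 and Dealer 4 bids 2.
Truthful bid 32: wins, pays 9, utility 32 - 9 = 23.
Bid 2 instead: wins, pays 2, utility 32 - 2 = 30.
Since 30 > 23, bidding 2 is strictly better here, so truthful bidding is not dominant.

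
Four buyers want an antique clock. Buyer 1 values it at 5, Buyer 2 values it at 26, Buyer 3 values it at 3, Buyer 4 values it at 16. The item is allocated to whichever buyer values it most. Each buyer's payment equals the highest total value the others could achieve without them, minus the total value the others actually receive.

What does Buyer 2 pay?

16

Buyer 2 has the highest value and receives the item.
Without Buyer 2, the item would go to the next-highest value, 16, so the others could achieve 16.
With Buyer 2 present and winning, the others receive nothing, so their total is 0.
Payment = 16 - 0 = 16.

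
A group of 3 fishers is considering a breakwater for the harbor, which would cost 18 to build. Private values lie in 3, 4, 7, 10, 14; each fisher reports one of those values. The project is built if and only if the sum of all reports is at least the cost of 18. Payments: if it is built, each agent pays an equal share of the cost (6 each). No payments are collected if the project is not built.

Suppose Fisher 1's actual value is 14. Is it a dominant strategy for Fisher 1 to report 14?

Check each profile of the others' reports and compare truth against every alternative report.
Others report (3, 3): truth gives 8, best alternative gives 0.
Others report (3, 4): truth gives 8, best alternative gives 0.
Others report (4, 3): truth gives 8, best alternative gives 0.
Others report (3, 7): truth gives 8, best alternative gives 8.
Others report (3, 10): truth gives 8, best alternative gives 8.
Others report (3, 14): truth gives 8, best alternative gives 8.
(Remaining 19 profiles checked similarly; truth is weakly best in each.)
In every case the truthful report is at least as good as any alternative, so it is a dominant strategy.

Yes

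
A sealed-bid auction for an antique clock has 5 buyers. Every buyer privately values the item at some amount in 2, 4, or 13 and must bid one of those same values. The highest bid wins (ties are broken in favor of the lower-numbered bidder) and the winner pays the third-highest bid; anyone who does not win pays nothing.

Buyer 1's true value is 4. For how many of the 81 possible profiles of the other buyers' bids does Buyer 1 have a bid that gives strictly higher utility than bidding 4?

4

Others bid (2, 2, 2, 13): truth gives 0; bid 13 gives 2 > 0. Violating.
Others bid (2, 2, 13, 2): truth gives 0; bid 13 gives 2 > 0. Violating.
Others bid (2, 13, 2, 2): truth gives 0; bid 13 gives 2 > 0. Violating.
Others bid (13, 2, 2, 2): truth gives 0; bid 13 gives 2 > 0. Violating.
Others bid (2, 2, 2, 2): truth gives 2; no alternative beats it.
Others bid (2, 2, 2, 4): truth gives 2; no alternative beats it.
(Checking all 81 profiles: 4 have a profitable deviation, 77 do not.)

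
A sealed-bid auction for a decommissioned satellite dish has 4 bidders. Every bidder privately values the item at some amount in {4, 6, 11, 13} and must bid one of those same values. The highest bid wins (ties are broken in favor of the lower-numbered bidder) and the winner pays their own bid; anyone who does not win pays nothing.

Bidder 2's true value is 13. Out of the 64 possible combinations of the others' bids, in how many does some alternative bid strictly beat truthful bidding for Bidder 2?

18

Others bid (4, 4, 4): truth gives 0; bid 6 gives 7 > 0. Violating.
Others bid (4, 4, 6): truth gives 0; bid 6 gives 7 > 0. Violating.
Others bid (4, 4, 11): truth gives 0; bid 11 gives 2 > 0. Violating.
Others bid (4, 6, 4): truth gives 0; bid 6 gives 7 > 0. Violating.
Others bid (4, 4, 13): truth gives 0; no alternative beats it.
Others bid (4, 6, 13): truth gives 0; no alternative beats it.
(Checking all 64 profiles: 18 have a profitable deviation, 46 do not.)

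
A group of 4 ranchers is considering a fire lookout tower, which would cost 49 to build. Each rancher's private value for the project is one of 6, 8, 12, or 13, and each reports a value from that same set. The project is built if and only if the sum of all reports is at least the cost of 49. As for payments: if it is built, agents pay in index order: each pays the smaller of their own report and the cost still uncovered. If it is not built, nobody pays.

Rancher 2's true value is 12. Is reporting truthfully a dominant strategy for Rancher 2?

Check each profile of the others' reports and compare truth against every alternative report.
Others report (6, 6, 6): truth gives 0, best alternative gives 0.
Others report (6, 6, 8): truth gives 0, best alternative gives 0.
Others report (6, 6, 12): truth gives 0, best alternative gives 0.
Others report (6, 6, 13): truth gives 0, best alternative gives 0.
Others report (6, 8, 6): truth gives 0, best alternative gives 0.
Others report (6, 8, 8): truth gives 0, best alternative gives 0.
(Remaining 58 profiles checked similarly; truth is weakly best in each.)
In every case the truthful report is at least as good as any alternative, so it is a dominant strategy.

Yes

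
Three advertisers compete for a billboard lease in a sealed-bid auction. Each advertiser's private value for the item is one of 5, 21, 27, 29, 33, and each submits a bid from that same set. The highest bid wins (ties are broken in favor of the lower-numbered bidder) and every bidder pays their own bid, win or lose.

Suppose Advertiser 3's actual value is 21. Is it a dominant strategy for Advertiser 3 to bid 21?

Consider the case where Advertiser 1 bids 5 and Advertiser 2 bids 21.
Truthful bid 21: loses but pays 21, utility -21.
Bid 5 instead: loses but pays 5, utility -5.
Since -5 > -21, bidding 5 is strictly better here, so truthful bidding is not dominant.

No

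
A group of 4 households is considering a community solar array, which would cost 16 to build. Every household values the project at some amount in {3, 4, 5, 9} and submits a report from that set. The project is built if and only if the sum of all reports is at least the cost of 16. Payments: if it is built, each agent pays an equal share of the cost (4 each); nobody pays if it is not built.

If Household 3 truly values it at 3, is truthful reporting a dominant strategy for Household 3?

Yes

Check each profile of the others' reports and compare truth against every alternative report.
Others report (3, 4, 5): truth gives 0, best alternative gives -1.
Others report (3, 5, 4): truth gives 0, best alternative gives -1.
Others report (4, 3, 5): truth gives 0, best alternative gives -1.
Others report (4, 4, 4): truth gives 0, best alternative gives -1.
Others report (4, 5, 3): truth gives 0, best alternative gives -1.
Others report (5, 3, 4): truth gives 0, best alternative gives -1.
(Remaining 58 profiles checked similarly; truth is weakly best in each.)
In every case the truthful report is at least as good as any alternative, so it is a dominant strategy.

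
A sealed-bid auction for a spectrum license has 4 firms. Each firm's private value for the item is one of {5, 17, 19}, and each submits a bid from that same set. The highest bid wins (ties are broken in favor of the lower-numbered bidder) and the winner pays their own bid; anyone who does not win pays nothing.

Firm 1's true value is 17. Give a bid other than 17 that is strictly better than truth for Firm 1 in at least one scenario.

Suppose Firm 2 bids 5, Firm 3 bids 5 and Firm 4 bids 5.
Bid 17: wins, pays 17, utility 17 - 17 = 0.
Bid 5: wins, pays 5, utility 17 - 5 = 12.
So bidding 5 beats truth here (12 > 0).

5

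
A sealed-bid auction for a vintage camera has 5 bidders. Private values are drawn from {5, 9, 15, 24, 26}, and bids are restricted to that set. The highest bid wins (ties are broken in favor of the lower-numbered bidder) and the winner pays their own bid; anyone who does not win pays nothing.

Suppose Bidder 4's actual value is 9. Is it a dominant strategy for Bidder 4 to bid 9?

Yes

Check each profile of the others' bids and compare truth against every alternative bid.
Others bid (5, 5, 5, 5): truth gives 0, best alternative gives 0.
Others bid (5, 5, 5, 9): truth gives 0, best alternative gives 0.
Others bid (5, 5, 5, 15): truth gives 0, best alternative gives 0.
Others bid (5, 5, 5, 24): truth gives 0, best alternative gives 0.
Others bid (5, 5, 5, 26): truth gives 0, best alternative gives 0.
Others bid (5, 5, 9, 5): truth gives 0, best alternative gives 0.
(Remaining 619 profiles checked similarly; truth is weakly best in each.)
In every case the truthful bid is at least as good as any alternative, so it is a dominant strategy.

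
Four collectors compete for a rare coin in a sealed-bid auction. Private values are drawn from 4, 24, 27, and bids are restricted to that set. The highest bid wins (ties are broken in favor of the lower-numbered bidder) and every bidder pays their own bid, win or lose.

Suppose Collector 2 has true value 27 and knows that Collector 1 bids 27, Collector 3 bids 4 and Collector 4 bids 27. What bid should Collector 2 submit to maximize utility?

4

Bid 4: loses but pays 4, utility -4.
Bid 24: loses but pays 24, utility -24.
Bid 27: loses but pays 27, utility -27.
The best choice is 4 with utility -4.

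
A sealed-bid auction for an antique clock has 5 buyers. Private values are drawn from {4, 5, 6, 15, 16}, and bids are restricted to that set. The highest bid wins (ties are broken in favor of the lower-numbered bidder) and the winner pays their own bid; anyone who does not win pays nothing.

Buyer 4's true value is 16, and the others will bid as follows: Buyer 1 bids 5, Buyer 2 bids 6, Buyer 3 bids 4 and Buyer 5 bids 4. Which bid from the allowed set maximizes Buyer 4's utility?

Bid 4: loses, pays 0, utility 0.
Bid 5: loses, pays 0, utility 0.
Bid 6: loses, pays 0, utility 0.
Bid 15: wins, pays 15, utility 16 - 15 = 1.
Bid 16: wins, pays 16, utility 16 - 16 = 0.
The best choice is 15 with utility 1.

15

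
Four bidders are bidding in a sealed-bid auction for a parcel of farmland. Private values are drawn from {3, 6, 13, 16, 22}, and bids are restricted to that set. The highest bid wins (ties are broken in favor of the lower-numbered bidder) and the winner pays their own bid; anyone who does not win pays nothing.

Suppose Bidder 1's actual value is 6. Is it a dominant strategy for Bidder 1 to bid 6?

Consider the case where Bidder 2 bids 3, Bidder 3 bids 3 and Bidder 4 bids 3.
Truthful bid 6: wins, pays 6, utility 6 - 6 = 0.
Bid 3 instead: wins, pays 3, utility 6 - 3 = 3.
Since 3 > 0, bidding 3 is strictly better here, so truthful bidding is not dominant.

No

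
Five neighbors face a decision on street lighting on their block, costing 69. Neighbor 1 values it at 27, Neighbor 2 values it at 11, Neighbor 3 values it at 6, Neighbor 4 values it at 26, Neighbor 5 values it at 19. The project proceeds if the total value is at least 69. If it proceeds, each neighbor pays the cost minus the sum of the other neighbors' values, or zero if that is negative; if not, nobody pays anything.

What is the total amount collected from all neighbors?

13

Total value 89 ≥ cost 69, so it is built.
Neighbor 1: others sum to 62; max(0, 69 - 62) = 7.
Neighbor 2: others sum to 78; max(0, 69 - 78) = 0.
Neighbor 3: others sum to 83; max(0, 69 - 83) = 0.
Neighbor 4: others sum to 63; max(0, 69 - 63) = 6.
Neighbor 5: others sum to 70; max(0, 69 - 70) = 0.
Total collected = 7 + 0 + 0 + 6 + 0 = 13.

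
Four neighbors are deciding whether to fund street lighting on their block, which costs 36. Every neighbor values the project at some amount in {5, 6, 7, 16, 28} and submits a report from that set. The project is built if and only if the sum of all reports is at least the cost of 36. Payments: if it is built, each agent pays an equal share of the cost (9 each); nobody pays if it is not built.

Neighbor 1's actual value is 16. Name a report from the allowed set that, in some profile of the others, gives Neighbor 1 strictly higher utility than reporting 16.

Suppose Neighbor 2 reports 5, Neighbor 3 reports 5 and Neighbor 4 reports 5.
Report 16: project not built, utility 0.
Report 28: project built, pays 9, utility 16 - 9 = 7.
So reporting 28 beats truth here (7 > 0).

28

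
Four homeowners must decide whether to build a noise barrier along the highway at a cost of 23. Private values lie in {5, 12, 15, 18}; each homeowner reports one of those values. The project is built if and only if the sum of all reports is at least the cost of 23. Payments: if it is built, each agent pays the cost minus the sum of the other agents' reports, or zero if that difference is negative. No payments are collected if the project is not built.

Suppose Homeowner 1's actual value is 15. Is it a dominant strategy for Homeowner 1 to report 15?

Check each profile of the others' reports and compare truth against every alternative report.
Others report (5, 5, 15): truth gives 15, best alternative gives 15.
Others report (5, 5, 18): truth gives 15, best alternative gives 15.
Others report (5, 12, 12): truth gives 15, best alternative gives 15.
Others report (5, 12, 15): truth gives 15, best alternative gives 15.
Others report (5, 12, 18): truth gives 15, best alternative gives 15.
Others report (5, 15, 5): truth gives 15, best alternative gives 15.
(Remaining 58 profiles checked similarly; truth is weakly best in each.)
In every case the truthful report is at least as good as any alternative, so it is a dominant strategy.

Yes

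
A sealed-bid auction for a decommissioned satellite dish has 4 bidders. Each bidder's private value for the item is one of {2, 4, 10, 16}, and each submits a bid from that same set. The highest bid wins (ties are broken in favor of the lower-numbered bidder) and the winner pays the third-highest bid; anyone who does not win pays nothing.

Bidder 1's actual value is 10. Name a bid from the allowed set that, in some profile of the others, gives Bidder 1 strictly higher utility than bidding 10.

16

Suppose Bidder 2 bids 2, Bidder 3 bids 2 and Bidder 4 bids 16.
Bid 10: loses, pays 0, utility 0.
Bid 16: wins, pays 2, utility 10 - 2 = 8.
So bidding 16 beats truth here (8 > 0).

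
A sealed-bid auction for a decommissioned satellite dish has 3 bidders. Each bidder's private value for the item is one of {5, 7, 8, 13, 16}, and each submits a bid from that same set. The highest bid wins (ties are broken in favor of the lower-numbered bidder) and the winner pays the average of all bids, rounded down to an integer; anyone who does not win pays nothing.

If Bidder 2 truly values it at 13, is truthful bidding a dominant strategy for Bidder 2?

Consider the case where Bidder 1 bids 5 and Bidder 3 bids 5.
Truthful bid 13: wins, pays 7, utility 13 - 7 = 6.
Bid 7 instead: wins, pays 5, utility 13 - 5 = 8.
Since 8 > 6, bidding 7 is strictly better here, so truthful bidding is not dominant.

No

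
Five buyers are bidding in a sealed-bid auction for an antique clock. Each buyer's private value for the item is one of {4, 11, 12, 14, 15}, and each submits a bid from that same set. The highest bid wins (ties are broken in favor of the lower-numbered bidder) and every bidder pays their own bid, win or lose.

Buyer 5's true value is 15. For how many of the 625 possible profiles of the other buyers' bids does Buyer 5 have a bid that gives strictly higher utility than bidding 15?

Others bid (4, 4, 4, 4): truth gives 0; bid 11 gives 4 > 0. Violating.
Others bid (4, 4, 4, 11): truth gives 0; bid 12 gives 3 > 0. Violating.
Others bid (4, 4, 4, 12): truth gives 0; bid 14 gives 1 > 0. Violating.
Others bid (4, 4, 4, 15): truth gives -15; bid 4 gives -4 > -15. Violating.
Others bid (4, 4, 4, 14): truth gives 0; no alternative beats it.
Others bid (4, 4, 11, 14): truth gives 0; no alternative beats it.
(Checking all 625 profiles: 450 have a profitable deviation, 175 do not.)

450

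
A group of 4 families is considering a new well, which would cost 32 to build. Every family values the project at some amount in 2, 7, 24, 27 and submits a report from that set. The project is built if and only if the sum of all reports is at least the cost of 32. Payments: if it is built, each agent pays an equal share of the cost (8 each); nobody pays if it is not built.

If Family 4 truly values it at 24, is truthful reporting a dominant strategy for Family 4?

Consider the case where Family 1 reports 2, Family 2 reports 2 and Family 3 reports 2.
Truthful report 24: project not built, utility 0.
Report 27 instead: project built, pays 8, utility 24 - 8 = 16.
Since 16 > 0, reporting 27 is strictly better here, so truthful reporting is not dominant.

No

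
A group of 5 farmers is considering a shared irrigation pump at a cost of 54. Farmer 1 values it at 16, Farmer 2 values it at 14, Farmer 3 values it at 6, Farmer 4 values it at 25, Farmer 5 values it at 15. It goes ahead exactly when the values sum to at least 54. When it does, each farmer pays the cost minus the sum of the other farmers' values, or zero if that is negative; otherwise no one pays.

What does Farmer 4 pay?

Total value 76 ≥ cost 54, so the project is built.
The other farmers' values sum to 51.
Cost minus that sum is 54 - 51 = 3.

3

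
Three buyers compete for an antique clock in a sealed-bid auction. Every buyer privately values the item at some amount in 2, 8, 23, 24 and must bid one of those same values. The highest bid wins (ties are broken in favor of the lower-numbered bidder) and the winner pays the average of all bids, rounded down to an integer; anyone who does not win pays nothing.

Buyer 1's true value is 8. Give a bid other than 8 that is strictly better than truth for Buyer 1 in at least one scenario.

Suppose Buyer 2 bids 2 and Buyer 3 bids 2.
Bid 8: wins, pays 4, utility 8 - 4 = 4.
Bid 2: wins, pays 2, utility 8 - 2 = 6.
So bidding 2 beats truth here (6 > 4).

2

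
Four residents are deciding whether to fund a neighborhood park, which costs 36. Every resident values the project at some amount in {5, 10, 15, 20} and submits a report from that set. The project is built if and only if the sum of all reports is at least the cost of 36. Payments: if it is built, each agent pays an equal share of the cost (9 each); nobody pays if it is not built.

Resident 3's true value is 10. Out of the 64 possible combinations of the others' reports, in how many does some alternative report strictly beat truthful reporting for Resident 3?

9

Others report (5, 5, 10): truth gives 0; report 20 gives 1 > 0. Violating.
Others report (5, 5, 15): truth gives 0; report 15 gives 1 > 0. Violating.
Others report (5, 10, 5): truth gives 0; report 20 gives 1 > 0. Violating.
Others report (5, 10, 10): truth gives 0; report 15 gives 1 > 0. Violating.
Others report (5, 5, 5): truth gives 0; no alternative beats it.
Others report (5, 5, 20): truth gives 1; no alternative beats it.
(Checking all 64 profiles: 9 have a profitable deviation, 55 do not.)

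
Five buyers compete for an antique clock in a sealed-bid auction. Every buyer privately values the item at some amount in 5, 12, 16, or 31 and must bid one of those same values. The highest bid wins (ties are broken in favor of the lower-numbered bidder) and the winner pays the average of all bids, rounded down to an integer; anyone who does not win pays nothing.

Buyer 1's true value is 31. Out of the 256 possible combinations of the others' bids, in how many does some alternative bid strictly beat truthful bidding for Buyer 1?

81

Others bid (5, 5, 5, 5): truth gives 21; bid 5 gives 26 > 21. Violating.
Others bid (5, 5, 5, 12): truth gives 20; bid 12 gives 24 > 20. Violating.
Others bid (5, 5, 5, 16): truth gives 19; bid 16 gives 22 > 19. Violating.
Others bid (5, 5, 12, 5): truth gives 20; bid 12 gives 24 > 20. Violating.
Others bid (5, 5, 5, 31): truth gives 16; no alternative beats it.
Others bid (5, 5, 12, 31): truth gives 15; no alternative beats it.
(Checking all 256 profiles: 81 have a profitable deviation, 175 do not.)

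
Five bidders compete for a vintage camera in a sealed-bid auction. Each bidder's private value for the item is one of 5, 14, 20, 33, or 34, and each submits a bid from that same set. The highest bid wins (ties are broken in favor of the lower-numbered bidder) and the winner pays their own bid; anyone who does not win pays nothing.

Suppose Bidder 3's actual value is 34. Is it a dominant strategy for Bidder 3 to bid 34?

Consider the case where Bidder 1 bids 5, Bidder 2 bids 5, Bidder 4 bids 5 and Bidder 5 bids 5.
Truthful bid 34: wins, pays 34, utility 34 - 34 = 0.
Bid 14 instead: wins, pays 14, utility 34 - 14 = 20.
Since 20 > 0, bidding 14 is strictly better here, so truthful bidding is not dominant.

No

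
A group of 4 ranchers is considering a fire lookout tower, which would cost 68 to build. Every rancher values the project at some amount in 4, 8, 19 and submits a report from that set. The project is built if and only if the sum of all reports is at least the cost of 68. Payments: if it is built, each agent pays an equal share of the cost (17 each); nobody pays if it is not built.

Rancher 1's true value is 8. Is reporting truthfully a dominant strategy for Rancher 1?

Yes

Check each profile of the others' reports and compare truth against every alternative report.
Others report (4, 4, 4): truth gives 0, best alternative gives 0.
Others report (4, 4, 8): truth gives 0, best alternative gives 0.
Others report (4, 4, 19): truth gives 0, best alternative gives 0.
Others report (4, 8, 4): truth gives 0, best alternative gives 0.
Others report (4, 8, 8): truth gives 0, best alternative gives 0.
Others report (4, 8, 19): truth gives 0, best alternative gives 0.
(Remaining 21 profiles checked similarly; truth is weakly best in each.)
In every case the truthful report is at least as good as any alternative, so it is a dominant strategy.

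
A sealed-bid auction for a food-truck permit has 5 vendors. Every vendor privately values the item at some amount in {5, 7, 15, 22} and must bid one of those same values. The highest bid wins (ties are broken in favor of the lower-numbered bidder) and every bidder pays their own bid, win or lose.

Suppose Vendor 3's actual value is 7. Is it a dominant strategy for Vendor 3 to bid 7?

Consider the case where Vendor 1 bids 5, Vendor 2 bids 5, Vendor 4 bids 5 and Vendor 5 bids 15.
Truthful bid 7: loses but pays 7, utility -7.
Bid 5 instead: loses but pays 5, utility -5.
Since -5 > -7, bidding 5 is strictly better here, so truthful bidding is not dominant.

No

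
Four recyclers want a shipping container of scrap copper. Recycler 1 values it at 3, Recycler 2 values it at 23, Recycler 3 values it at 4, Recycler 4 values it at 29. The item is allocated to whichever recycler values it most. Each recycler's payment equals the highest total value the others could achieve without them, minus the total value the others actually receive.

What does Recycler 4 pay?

23

Recycler 4 has the highest value and receives the item.
Without Recycler 4, the item would go to the next-highest value, 23, so the others could achieve 23.
With Recycler 4 present and winning, the others receive nothing, so their total is 0.
Payment = 23 - 0 = 23.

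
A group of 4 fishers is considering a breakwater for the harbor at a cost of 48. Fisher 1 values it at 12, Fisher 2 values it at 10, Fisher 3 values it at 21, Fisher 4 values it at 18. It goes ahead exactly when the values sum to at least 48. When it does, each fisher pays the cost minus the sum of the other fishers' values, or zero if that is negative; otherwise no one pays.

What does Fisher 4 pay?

Total value 61 ≥ cost 48, so the project is built.
The other fishers' values sum to 43.
Cost minus that sum is 48 - 43 = 5.

5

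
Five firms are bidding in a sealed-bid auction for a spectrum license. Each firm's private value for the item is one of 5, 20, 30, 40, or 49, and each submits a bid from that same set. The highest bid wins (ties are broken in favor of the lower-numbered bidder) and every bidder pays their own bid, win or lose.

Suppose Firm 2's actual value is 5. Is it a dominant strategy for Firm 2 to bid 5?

Yes

Check each profile of the others' bids and compare truth against every alternative bid.
Others bid (5, 5, 5, 30): truth gives -5, best alternative gives -20.
Others bid (5, 5, 5, 40): truth gives -5, best alternative gives -20.
Others bid (5, 5, 5, 49): truth gives -5, best alternative gives -20.
Others bid (5, 5, 20, 30): truth gives -5, best alternative gives -20.
Others bid (5, 5, 20, 40): truth gives -5, best alternative gives -20.
Others bid (5, 5, 20, 49): truth gives -5, best alternative gives -20.
(Remaining 619 profiles checked similarly; truth is weakly best in each.)
In every case the truthful bid is at least as good as any alternative, so it is a dominant strategy.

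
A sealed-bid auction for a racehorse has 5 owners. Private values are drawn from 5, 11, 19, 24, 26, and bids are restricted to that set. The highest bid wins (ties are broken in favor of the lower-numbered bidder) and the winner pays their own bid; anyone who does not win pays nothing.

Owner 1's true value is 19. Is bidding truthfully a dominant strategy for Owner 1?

Consider the case where Owner 2 bids 5, Owner 3 bids 5, Owner 4 bids 5 and Owner 5 bids 5.
Truthful bid 19: wins, pays 19, utility 19 - 19 = 0.
Bid 5 instead: wins, pays 5, utility 19 - 5 = 14.
Since 14 > 0, bidding 5 is strictly better here, so truthful bidding is not dominant.

No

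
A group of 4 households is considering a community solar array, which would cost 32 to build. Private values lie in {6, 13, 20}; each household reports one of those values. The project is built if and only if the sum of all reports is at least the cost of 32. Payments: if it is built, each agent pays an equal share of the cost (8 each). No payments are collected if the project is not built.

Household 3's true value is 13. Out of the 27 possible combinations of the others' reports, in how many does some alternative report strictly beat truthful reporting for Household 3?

1

Others report (6, 6, 6): truth gives 0; report 20 gives 5 > 0. Violating.
Others report (6, 6, 13): truth gives 5; no alternative beats it.
Others report (6, 6, 20): truth gives 5; no alternative beats it.
(Checking all 27 profiles: 1 has a profitable deviation, 26 do not.)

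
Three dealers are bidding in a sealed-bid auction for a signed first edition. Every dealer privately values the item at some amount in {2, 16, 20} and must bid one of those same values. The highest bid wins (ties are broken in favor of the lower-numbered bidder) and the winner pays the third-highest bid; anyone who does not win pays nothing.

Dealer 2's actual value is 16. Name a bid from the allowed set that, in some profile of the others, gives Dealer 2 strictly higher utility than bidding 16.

Suppose Dealer 1 bids 2 and Dealer 3 bids 20.
Bid 16: loses, pays 0, utility 0.
Bid 20: wins, pays 2, utility 16 - 2 = 14.
So bidding 20 beats truth here (14 > 0).

20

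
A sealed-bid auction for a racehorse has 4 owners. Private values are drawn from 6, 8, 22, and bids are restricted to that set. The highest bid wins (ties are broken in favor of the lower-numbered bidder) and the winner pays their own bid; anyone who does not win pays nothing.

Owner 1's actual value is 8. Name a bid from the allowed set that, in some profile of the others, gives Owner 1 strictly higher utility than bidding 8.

6

Suppose Owner 2 bids 6, Owner 3 bids 6 and Owner 4 bids 6.
Bid 8: wins, pays 8, utility 8 - 8 = 0.
Bid 6: wins, pays 6, utility 8 - 6 = 2.
So bidding 6 beats truth here (2 > 0).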